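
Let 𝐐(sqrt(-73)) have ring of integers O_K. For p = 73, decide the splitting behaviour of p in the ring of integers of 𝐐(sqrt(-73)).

Since -73 ≢ 1 mod 4, the ring of integers is ℤ[√-73] with discriminant 4·(-73) = -292.
disc(K) = -292 = 73·(-4), so p = 73 is ramified.

ramified — (73) = 𝔭²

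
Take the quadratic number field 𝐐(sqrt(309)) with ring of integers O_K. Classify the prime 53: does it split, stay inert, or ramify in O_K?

Since 309 ≡ 1 mod 4, the ring of integers is ℤ[(1+√309)/2] with discriminant 309.
disc(K) = 309 is not divisible by 53; 53 is unramified.
Compute (309/53) via Euler: 44^((53-1)/2) mod 53 = 1, so (309/53) = 1.
(309/53) = 1, so 53 splits.

splits completely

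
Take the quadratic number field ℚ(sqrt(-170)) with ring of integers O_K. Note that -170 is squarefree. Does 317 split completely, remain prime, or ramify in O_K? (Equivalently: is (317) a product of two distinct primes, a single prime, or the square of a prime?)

p is inert

-170 mod 4 = 2, hence disc K = 4·(-170) = -680 and O_K = ℤ[√-170].
disc(K) = -680 is not divisible by 317; 317 is unramified.
Legendre symbol by Euler's criterion: (-170/317) ≡ (-170)^158 ≡ 316 (mod 317), i.e. (-170/317) = -1.
Legendre symbol -1 ⇒ 317 is inert.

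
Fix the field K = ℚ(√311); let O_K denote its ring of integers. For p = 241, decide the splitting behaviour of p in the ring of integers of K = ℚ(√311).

Since 311 ≢ 1 mod 4, the ring of integers is ℤ[√311] with discriminant 4·311 = 1244.
241 ∤ 1244, so 241 is unramified.
Euler's criterion: 311^120 mod 241 = 240. Thus (311|241) = -1.
(311/241) = -1, so 241 is inert.

inert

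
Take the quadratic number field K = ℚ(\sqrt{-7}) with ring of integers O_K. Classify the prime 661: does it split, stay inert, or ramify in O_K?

661 remains inert

-7 mod 4 = 1, hence disc K = -7 and O_K = ℤ[(1+√-7)/2].
disc(K) = -7 is not divisible by 661; 661 is unramified.
(-7/661) = 654^330 mod 661 = 660, giving Legendre symbol -1.
Legendre symbol -1 ⇒ 661 is inert.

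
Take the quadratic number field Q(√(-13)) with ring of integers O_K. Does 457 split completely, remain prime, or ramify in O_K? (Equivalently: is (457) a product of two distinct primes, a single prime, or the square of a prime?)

d = -13 ≡ 3 (mod 4), so O_K = ℤ[√-13] and disc(K) = 4d = -52.
disc(K) = -52 is not divisible by 457; 457 is unramified.
Compute (-13/457) via Euler: 444^((457-1)/2) mod 457 = 456, so (-13/457) = -1.
d is a non-residue mod p, hence 457 remains inert in O_K.

457 remains inert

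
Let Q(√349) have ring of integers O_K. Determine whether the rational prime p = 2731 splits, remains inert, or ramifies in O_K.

d = 349 ≡ 1 (mod 4), so O_K = ℤ[(1+√349)/2] and disc(K) = d = 349.
disc(K) = 349 is not divisible by 2731; 2731 is unramified.
Legendre symbol by Euler's criterion: (349/2731) ≡ 349^1365 ≡ 2730 (mod 2731), i.e. (349/2731) = -1.
d is a non-residue mod p, hence 2731 remains inert in O_K.

p is inert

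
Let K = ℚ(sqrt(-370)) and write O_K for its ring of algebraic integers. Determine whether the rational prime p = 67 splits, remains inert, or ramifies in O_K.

remains prime (inert)

Since -370 ≢ 1 mod 4, the ring of integers is ℤ[√-370] with discriminant 4·(-370) = -1480.
disc(K) = -1480 is not divisible by 67; 67 is unramified.
Compute (-370/67) via Euler: 32^((67-1)/2) mod 67 = 66, so (-370/67) = -1.
(-370/67) = -1, so 67 is inert.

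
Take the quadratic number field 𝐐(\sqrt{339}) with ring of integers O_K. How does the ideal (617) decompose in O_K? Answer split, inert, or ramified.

p is inert

Since 339 ≢ 1 mod 4, the ring of integers is ℤ[√339] with discriminant 4·339 = 1356.
disc(K) = 1356 is not divisible by 617; 617 is unramified.
Euler's criterion: 339^308 mod 617 = 616. Thus (339|617) = -1.
d is a non-residue mod p, hence 617 remains inert in O_K.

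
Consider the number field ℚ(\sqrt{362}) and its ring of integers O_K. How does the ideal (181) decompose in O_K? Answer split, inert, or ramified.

d = 362 ≡ 2 (mod 4), so O_K = ℤ[√362] and disc(K) = 4d = 1448.
Ramification test: 181 | 1448. The prime 181 ramifies in K.

ramified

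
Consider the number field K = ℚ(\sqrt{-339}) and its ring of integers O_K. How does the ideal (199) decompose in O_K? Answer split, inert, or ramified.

Since -339 ≡ 1 mod 4, the ring of integers is ℤ[(1+√-339)/2] with discriminant -339.
disc(K) = -339 is not divisible by 199; 199 is unramified.
Compute (-339/199) via Euler: 59^((199-1)/2) mod 199 = 198, so (-339/199) = -1.
(-339/199) = -1, so 199 is inert.

inert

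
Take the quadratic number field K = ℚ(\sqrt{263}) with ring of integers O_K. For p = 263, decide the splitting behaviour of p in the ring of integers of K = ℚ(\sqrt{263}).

Since 263 ≢ 1 mod 4, the ring of integers is ℤ[√263] with discriminant 4·263 = 1052.
Ramification test: 263 | 1052. The prime 263 ramifies in K.

ramified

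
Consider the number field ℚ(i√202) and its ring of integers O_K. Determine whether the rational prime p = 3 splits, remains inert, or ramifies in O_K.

Since -202 ≢ 1 mod 4, the ring of integers is ℤ[√-202] with discriminant 4·(-202) = -808.
disc(K) = -808 is not divisible by 3; 3 is unramified.
Euler's criterion: (-202)^1 mod 3 = 2. Thus (-202|3) = -1.
d is a non-residue mod p, hence 3 remains inert in O_K.

p is inert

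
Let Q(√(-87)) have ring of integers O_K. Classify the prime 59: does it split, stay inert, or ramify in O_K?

d = -87 ≡ 1 (mod 4), so O_K = ℤ[(1+√-87)/2] and disc(K) = d = -87.
disc(K) = -87 is not divisible by 59; 59 is unramified.
Compute (-87/59) via Euler: 31^((59-1)/2) mod 59 = 58, so (-87/59) = -1.
d is a non-residue mod p, hence 59 remains inert in O_K.

inert — (59) stays prime in O_K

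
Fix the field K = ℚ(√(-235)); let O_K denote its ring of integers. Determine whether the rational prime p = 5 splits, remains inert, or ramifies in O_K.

-235 mod 4 = 1, hence disc K = -235 and O_K = ℤ[(1+√-235)/2].
Ramification test: 5 | -235. The prime 5 ramifies in K.

ramifies in O_K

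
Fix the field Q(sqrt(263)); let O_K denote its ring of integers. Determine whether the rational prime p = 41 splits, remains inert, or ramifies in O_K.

41 remains inert

d = 263 ≡ 3 (mod 4), so O_K = ℤ[√263] and disc(K) = 4d = 1052.
disc(K) = 1052 is not divisible by 41; 41 is unramified.
Euler's criterion: 263^20 mod 41 = 40. Thus (263|41) = -1.
(263/41) = -1, so 41 is inert.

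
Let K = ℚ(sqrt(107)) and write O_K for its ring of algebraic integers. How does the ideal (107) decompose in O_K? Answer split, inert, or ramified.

107 mod 4 = 3, hence disc K = 4·107 = 428 and O_K = ℤ[√107].
disc(K) = 428 = 107·4, so p = 107 is ramified.

ramified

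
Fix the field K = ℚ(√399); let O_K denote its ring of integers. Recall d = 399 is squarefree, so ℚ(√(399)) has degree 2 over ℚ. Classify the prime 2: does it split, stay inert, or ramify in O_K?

Since 399 ≢ 1 mod 4, the ring of integers is ℤ[√399] with discriminant 4·399 = 1596.
disc(K) = 1596 = 2·798, so p = 2 is ramified.

2 is ramified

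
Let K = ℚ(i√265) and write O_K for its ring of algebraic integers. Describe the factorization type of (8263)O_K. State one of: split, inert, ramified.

-265 mod 4 = 3, hence disc K = 4·(-265) = -1060 and O_K = ℤ[√-265].
disc(K) = -1060 is not divisible by 8263; 8263 is unramified.
Legendre symbol by Euler's criterion: (-265/8263) ≡ (-265)^4131 ≡ 8262 (mod 8263), i.e. (-265/8263) = -1.
(-265/8263) = -1, so 8263 is inert.

8263 remains inert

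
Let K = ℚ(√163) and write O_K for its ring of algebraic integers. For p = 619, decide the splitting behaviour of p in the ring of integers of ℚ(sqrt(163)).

d = 163 ≡ 3 (mod 4), so O_K = ℤ[√163] and disc(K) = 4d = 652.
Since gcd(619, 652) = 1 the prime 619 does not ramify.
Compute (163/619) via Euler: 163^((619-1)/2) mod 619 = 1, so (163/619) = 1.
Legendre symbol 1 ⇒ 619 is split.

619 splits in O_K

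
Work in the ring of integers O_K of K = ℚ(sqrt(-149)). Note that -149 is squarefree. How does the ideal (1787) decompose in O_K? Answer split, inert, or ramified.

inert

d = -149 ≡ 3 (mod 4), so O_K = ℤ[√-149] and disc(K) = 4d = -596.
Since gcd(1787, -596) = 1 the prime 1787 does not ramify.
Legendre symbol by Euler's criterion: (-149/1787) ≡ (-149)^893 ≡ 1786 (mod 1787), i.e. (-149/1787) = -1.
(-149/1787) = -1, so 1787 is inert.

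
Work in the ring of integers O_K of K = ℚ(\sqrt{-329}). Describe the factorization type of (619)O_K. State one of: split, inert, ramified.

splits completely

Since -329 ≢ 1 mod 4, the ring of integers is ℤ[√-329] with discriminant 4·(-329) = -1316.
619 ∤ -1316, so 619 is unramified.
Compute (-329/619) via Euler: 290^((619-1)/2) mod 619 = 1, so (-329/619) = 1.
Legendre symbol 1 ⇒ 619 is split.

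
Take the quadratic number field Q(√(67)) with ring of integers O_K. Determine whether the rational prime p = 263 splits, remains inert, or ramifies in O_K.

67 mod 4 = 3, hence disc K = 4·67 = 268 and O_K = ℤ[√67].
Since gcd(263, 268) = 1 the prime 263 does not ramify.
Euler's criterion: 67^131 mod 263 = 262. Thus (67|263) = -1.
Legendre symbol -1 ⇒ 263 is inert.

remains prime (inert)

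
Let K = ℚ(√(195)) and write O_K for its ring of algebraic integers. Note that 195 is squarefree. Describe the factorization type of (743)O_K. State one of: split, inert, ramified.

d = 195 ≡ 3 (mod 4), so O_K = ℤ[√195] and disc(K) = 4d = 780.
disc(K) = 780 is not divisible by 743; 743 is unramified.
Euler's criterion: 195^371 mod 743 = 1. Thus (195|743) = 1.
d is a quadratic residue mod p, hence 743 splits in O_K.

743 splits in O_K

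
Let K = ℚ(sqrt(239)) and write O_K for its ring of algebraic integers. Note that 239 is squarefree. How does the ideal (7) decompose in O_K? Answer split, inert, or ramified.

split — (7) = 𝔭₁𝔭₂ with 𝔭₁ ≠ 𝔭₂

Since 239 ≢ 1 mod 4, the ring of integers is ℤ[√239] with discriminant 4·239 = 956.
Since gcd(7, 956) = 1 the prime 7 does not ramify.
(239/7) = 1^3 mod 7 = 1, giving Legendre symbol 1.
(239/7) = 1, so 7 splits.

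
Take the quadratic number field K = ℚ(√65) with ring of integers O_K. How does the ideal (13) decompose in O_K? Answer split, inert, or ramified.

p ramifies

65 mod 4 = 1, hence disc K = 65 and O_K = ℤ[(1+√65)/2].
Ramification test: 13 | 65. The prime 13 ramifies in K.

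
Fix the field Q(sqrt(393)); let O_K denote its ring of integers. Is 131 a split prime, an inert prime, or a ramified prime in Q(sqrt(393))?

Since 393 ≡ 1 mod 4, the ring of integers is ℤ[(1+√393)/2] with discriminant 393.
Ramification test: 131 | 393. The prime 131 ramifies in K.

p ramifies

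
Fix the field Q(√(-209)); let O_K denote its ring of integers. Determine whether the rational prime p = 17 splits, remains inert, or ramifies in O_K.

d = -209 ≡ 3 (mod 4), so O_K = ℤ[√-209] and disc(K) = 4d = -836.
17 ∤ -836, so 17 is unramified.
(-209/17) = 12^8 mod 17 = 16, giving Legendre symbol -1.
Legendre symbol -1 ⇒ 17 is inert.

p is inert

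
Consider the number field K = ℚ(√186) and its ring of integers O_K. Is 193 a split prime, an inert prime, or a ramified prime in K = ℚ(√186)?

Since 186 ≢ 1 mod 4, the ring of integers is ℤ[√186] with discriminant 4·186 = 744.
193 ∤ 744, so 193 is unramified.
(186/193) = 186^96 mod 193 = 1, giving Legendre symbol 1.
Legendre symbol 1 ⇒ 193 is split.

splits completely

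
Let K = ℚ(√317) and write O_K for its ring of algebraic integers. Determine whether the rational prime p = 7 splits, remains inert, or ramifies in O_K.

d = 317 ≡ 1 (mod 4), so O_K = ℤ[(1+√317)/2] and disc(K) = d = 317.
disc(K) = 317 is not divisible by 7; 7 is unramified.
(317/7) = 2^3 mod 7 = 1, giving Legendre symbol 1.
(317/7) = 1, so 7 splits.

p splits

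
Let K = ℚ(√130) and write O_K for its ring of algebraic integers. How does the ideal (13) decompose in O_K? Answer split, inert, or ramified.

ramifies in O_K

d = 130 ≡ 2 (mod 4), so O_K = ℤ[√130] and disc(K) = 4d = 520.
disc(K) = 520 = 13·40, so p = 13 is ramified.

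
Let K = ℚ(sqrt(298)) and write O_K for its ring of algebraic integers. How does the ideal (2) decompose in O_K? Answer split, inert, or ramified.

298 mod 4 = 2, hence disc K = 4·298 = 1192 and O_K = ℤ[√298].
disc(K) = 1192 = 2·596, so p = 2 is ramified.

ramifies in O_K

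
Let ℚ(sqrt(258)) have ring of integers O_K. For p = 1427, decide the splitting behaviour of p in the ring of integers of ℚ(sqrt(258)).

Since 258 ≢ 1 mod 4, the ring of integers is ℤ[√258] with discriminant 4·258 = 1032.
Since gcd(1427, 1032) = 1 the prime 1427 does not ramify.
Compute (258/1427) via Euler: 258^((1427-1)/2) mod 1427 = 1426, so (258/1427) = -1.
(258/1427) = -1, so 1427 is inert.

p is inert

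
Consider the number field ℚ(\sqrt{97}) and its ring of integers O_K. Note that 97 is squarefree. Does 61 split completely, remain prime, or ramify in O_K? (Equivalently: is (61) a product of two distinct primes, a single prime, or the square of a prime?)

97 mod 4 = 1, hence disc K = 97 and O_K = ℤ[(1+√97)/2].
61 ∤ 97, so 61 is unramified.
Legendre symbol by Euler's criterion: (97/61) ≡ 97^30 ≡ 1 (mod 61), i.e. (97/61) = 1.
(97/61) = 1, so 61 splits.

split — (61) = 𝔭₁𝔭₂ with 𝔭₁ ≠ 𝔭₂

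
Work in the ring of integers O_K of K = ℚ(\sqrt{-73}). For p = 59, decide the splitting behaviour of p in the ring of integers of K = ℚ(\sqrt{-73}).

splits completely

-73 mod 4 = 3, hence disc K = 4·(-73) = -292 and O_K = ℤ[√-73].
Since gcd(59, -292) = 1 the prime 59 does not ramify.
Compute (-73/59) via Euler: 45^((59-1)/2) mod 59 = 1, so (-73/59) = 1.
(-73/59) = 1, so 59 splits.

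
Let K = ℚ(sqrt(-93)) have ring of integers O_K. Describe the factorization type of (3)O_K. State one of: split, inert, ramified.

ramifies in O_K

Since -93 ≢ 1 mod 4, the ring of integers is ℤ[√-93] with discriminant 4·(-93) = -372.
3 divides disc(K) = -372, so 3 ramifies.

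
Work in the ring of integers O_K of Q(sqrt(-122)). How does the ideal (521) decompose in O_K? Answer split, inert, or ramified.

remains prime (inert)

d = -122 ≡ 2 (mod 4), so O_K = ℤ[√-122] and disc(K) = 4d = -488.
Since gcd(521, -488) = 1 the prime 521 does not ramify.
(-122/521) = 399^260 mod 521 = 520, giving Legendre symbol -1.
d is a non-residue mod p, hence 521 remains inert in O_K.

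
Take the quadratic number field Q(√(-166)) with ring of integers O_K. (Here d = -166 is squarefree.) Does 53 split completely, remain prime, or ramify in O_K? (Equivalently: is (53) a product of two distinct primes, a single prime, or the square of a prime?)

-166 mod 4 = 2, hence disc K = 4·(-166) = -664 and O_K = ℤ[√-166].
53 ∤ -664, so 53 is unramified.
Euler's criterion: (-166)^26 mod 53 = 1. Thus (-166|53) = 1.
Legendre symbol 1 ⇒ 53 is split.

p splits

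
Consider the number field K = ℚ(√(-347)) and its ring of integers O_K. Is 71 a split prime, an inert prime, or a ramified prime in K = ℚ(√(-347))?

splits completely

Since -347 ≡ 1 mod 4, the ring of integers is ℤ[(1+√-347)/2] with discriminant -347.
71 ∤ -347, so 71 is unramified.
Legendre symbol by Euler's criterion: (-347/71) ≡ (-347)^35 ≡ 1 (mod 71), i.e. (-347/71) = 1.
Legendre symbol 1 ⇒ 71 is split.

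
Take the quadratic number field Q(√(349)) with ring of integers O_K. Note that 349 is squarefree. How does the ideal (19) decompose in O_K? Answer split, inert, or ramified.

349 mod 4 = 1, hence disc K = 349 and O_K = ℤ[(1+√349)/2].
19 ∤ 349, so 19 is unramified.
Legendre symbol by Euler's criterion: (349/19) ≡ 349^9 ≡ 1 (mod 19), i.e. (349/19) = 1.
d is a quadratic residue mod p, hence 19 splits in O_K.

split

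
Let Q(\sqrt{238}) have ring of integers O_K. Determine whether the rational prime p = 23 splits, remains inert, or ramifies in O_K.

23 splits in O_K

d = 238 ≡ 2 (mod 4), so O_K = ℤ[√238] and disc(K) = 4d = 952.
Since gcd(23, 952) = 1 the prime 23 does not ramify.
Euler's criterion: 238^11 mod 23 = 1. Thus (238|23) = 1.
(238/23) = 1, so 23 splits.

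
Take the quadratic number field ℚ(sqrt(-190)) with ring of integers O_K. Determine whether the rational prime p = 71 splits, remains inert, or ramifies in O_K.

d = -190 ≡ 2 (mod 4), so O_K = ℤ[√-190] and disc(K) = 4d = -760.
71 ∤ -760, so 71 is unramified.
Euler's criterion: (-190)^35 mod 71 = 70. Thus (-190|71) = -1.
d is a non-residue mod p, hence 71 remains inert in O_K.

remains prime (inert)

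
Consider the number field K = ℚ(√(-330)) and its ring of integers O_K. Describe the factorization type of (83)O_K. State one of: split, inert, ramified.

-330 mod 4 = 2, hence disc K = 4·(-330) = -1320 and O_K = ℤ[√-330].
Since gcd(83, -1320) = 1 the prime 83 does not ramify.
Compute (-330/83) via Euler: 2^((83-1)/2) mod 83 = 82, so (-330/83) = -1.
Legendre symbol -1 ⇒ 83 is inert.

remains prime (inert)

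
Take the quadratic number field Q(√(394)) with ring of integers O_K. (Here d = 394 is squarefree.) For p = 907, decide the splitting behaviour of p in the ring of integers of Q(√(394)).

p splits

d = 394 ≡ 2 (mod 4), so O_K = ℤ[√394] and disc(K) = 4d = 1576.
Since gcd(907, 1576) = 1 the prime 907 does not ramify.
Legendre symbol by Euler's criterion: (394/907) ≡ 394^453 ≡ 1 (mod 907), i.e. (394/907) = 1.
d is a quadratic residue mod p, hence 907 splits in O_K.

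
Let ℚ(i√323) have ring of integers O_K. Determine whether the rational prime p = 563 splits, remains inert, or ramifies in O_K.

inert — (563) stays prime in O_K

Since -323 ≡ 1 mod 4, the ring of integers is ℤ[(1+√-323)/2] with discriminant -323.
Since gcd(563, -323) = 1 the prime 563 does not ramify.
Compute (-323/563) via Euler: 240^((563-1)/2) mod 563 = 562, so (-323/563) = -1.
(-323/563) = -1, so 563 is inert.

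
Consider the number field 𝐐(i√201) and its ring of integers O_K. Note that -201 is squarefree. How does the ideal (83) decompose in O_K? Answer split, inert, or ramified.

p splits

d = -201 ≡ 3 (mod 4), so O_K = ℤ[√-201] and disc(K) = 4d = -804.
disc(K) = -804 is not divisible by 83; 83 is unramified.
Legendre symbol by Euler's criterion: (-201/83) ≡ (-201)^41 ≡ 1 (mod 83), i.e. (-201/83) = 1.
d is a quadratic residue mod p, hence 83 splits in O_K.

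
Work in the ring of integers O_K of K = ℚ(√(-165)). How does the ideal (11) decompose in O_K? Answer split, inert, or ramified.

d = -165 ≡ 3 (mod 4), so O_K = ℤ[√-165] and disc(K) = 4d = -660.
Ramification test: 11 | -660. The prime 11 ramifies in K.

ramified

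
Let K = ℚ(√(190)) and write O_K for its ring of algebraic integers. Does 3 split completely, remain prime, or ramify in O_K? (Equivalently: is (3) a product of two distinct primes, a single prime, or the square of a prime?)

190 mod 4 = 2, hence disc K = 4·190 = 760 and O_K = ℤ[√190].
disc(K) = 760 is not divisible by 3; 3 is unramified.
Legendre symbol by Euler's criterion: (190/3) ≡ 190^1 ≡ 1 (mod 3), i.e. (190/3) = 1.
d is a quadratic residue mod p, hence 3 splits in O_K.

3 splits in O_K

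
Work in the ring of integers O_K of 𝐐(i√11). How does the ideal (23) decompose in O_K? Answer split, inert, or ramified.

-11 mod 4 = 1, hence disc K = -11 and O_K = ℤ[(1+√-11)/2].
23 ∤ -11, so 23 is unramified.
Euler's criterion: (-11)^11 mod 23 = 1. Thus (-11|23) = 1.
d is a quadratic residue mod p, hence 23 splits in O_K.

split — (23) = 𝔭₁𝔭₂ with 𝔭₁ ≠ 𝔭₂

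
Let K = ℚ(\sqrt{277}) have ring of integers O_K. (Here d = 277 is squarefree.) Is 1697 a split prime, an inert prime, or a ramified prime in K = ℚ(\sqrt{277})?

277 mod 4 = 1, hence disc K = 277 and O_K = ℤ[(1+√277)/2].
Since gcd(1697, 277) = 1 the prime 1697 does not ramify.
Euler's criterion: 277^848 mod 1697 = 1696. Thus (277|1697) = -1.
d is a non-residue mod p, hence 1697 remains inert in O_K.

p is inert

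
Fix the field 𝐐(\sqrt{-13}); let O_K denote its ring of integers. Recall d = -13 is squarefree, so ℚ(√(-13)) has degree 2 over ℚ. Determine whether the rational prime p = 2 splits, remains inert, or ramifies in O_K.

Since -13 ≢ 1 mod 4, the ring of integers is ℤ[√-13] with discriminant 4·(-13) = -52.
2 divides disc(K) = -52, so 2 ramifies.

ramified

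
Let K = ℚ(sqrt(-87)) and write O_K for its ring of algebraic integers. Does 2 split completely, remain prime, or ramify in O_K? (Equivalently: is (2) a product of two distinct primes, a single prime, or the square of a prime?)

split

d = -87 ≡ 1 (mod 4), so O_K = ℤ[(1+√-87)/2] and disc(K) = d = -87.
Since gcd(2, -87) = 1 the prime 2 does not ramify.
Checking d mod 8: -87 ≡ 1. Hence 2 is split in O_K.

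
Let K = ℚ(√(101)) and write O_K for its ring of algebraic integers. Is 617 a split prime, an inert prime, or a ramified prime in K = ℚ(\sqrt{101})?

d = 101 ≡ 1 (mod 4), so O_K = ℤ[(1+√101)/2] and disc(K) = d = 101.
disc(K) = 101 is not divisible by 617; 617 is unramified.
Compute (101/617) via Euler: 101^((617-1)/2) mod 617 = 616, so (101/617) = -1.
Legendre symbol -1 ⇒ 617 is inert.

remains prime (inert)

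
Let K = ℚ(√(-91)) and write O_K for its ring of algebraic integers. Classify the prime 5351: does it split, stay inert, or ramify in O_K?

p splits

Since -91 ≡ 1 mod 4, the ring of integers is ℤ[(1+√-91)/2] with discriminant -91.
Since gcd(5351, -91) = 1 the prime 5351 does not ramify.
Euler's criterion: (-91)^2675 mod 5351 = 1. Thus (-91|5351) = 1.
Legendre symbol 1 ⇒ 5351 is split.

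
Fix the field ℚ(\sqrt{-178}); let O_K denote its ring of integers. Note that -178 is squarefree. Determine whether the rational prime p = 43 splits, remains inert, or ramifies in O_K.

p is inert

-178 mod 4 = 2, hence disc K = 4·(-178) = -712 and O_K = ℤ[√-178].
43 ∤ -712, so 43 is unramified.
Legendre symbol by Euler's criterion: (-178/43) ≡ (-178)^21 ≡ 42 (mod 43), i.e. (-178/43) = -1.
Legendre symbol -1 ⇒ 43 is inert.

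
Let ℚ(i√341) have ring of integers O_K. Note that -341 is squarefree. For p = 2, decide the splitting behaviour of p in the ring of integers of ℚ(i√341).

ramified — (2) = 𝔭²

d = -341 ≡ 3 (mod 4), so O_K = ℤ[√-341] and disc(K) = 4d = -1364.
disc(K) = -1364 = 2·(-682), so p = 2 is ramified.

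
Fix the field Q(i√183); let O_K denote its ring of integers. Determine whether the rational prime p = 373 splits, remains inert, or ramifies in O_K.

d = -183 ≡ 1 (mod 4), so O_K = ℤ[(1+√-183)/2] and disc(K) = d = -183.
disc(K) = -183 is not divisible by 373; 373 is unramified.
Compute (-183/373) via Euler: 190^((373-1)/2) mod 373 = 372, so (-183/373) = -1.
d is a non-residue mod p, hence 373 remains inert in O_K.

p is inert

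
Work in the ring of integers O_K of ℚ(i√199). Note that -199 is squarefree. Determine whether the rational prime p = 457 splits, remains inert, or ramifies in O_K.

p is inert

Since -199 ≡ 1 mod 4, the ring of integers is ℤ[(1+√-199)/2] with discriminant -199.
Since gcd(457, -199) = 1 the prime 457 does not ramify.
Euler's criterion: (-199)^228 mod 457 = 456. Thus (-199|457) = -1.
d is a non-residue mod p, hence 457 remains inert in O_K.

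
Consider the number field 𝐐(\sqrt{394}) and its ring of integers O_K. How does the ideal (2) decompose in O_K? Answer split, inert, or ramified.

ramified — (2) = 𝔭²

Since 394 ≢ 1 mod 4, the ring of integers is ℤ[√394] with discriminant 4·394 = 1576.
2 divides disc(K) = 1576, so 2 ramifies.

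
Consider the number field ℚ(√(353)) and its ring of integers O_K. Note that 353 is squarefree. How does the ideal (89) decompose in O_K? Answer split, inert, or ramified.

remains prime (inert)

353 mod 4 = 1, hence disc K = 353 and O_K = ℤ[(1+√353)/2].
disc(K) = 353 is not divisible by 89; 89 is unramified.
(353/89) = 86^44 mod 89 = 88, giving Legendre symbol -1.
d is a non-residue mod p, hence 89 remains inert in O_K.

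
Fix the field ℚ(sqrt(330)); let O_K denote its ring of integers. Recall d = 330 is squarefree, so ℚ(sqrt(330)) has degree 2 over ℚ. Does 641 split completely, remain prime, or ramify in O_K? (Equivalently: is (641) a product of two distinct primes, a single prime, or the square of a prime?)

330 mod 4 = 2, hence disc K = 4·330 = 1320 and O_K = ℤ[√330].
641 ∤ 1320, so 641 is unramified.
Compute (330/641) via Euler: 330^((641-1)/2) mod 641 = 640, so (330/641) = -1.
(330/641) = -1, so 641 is inert.

inert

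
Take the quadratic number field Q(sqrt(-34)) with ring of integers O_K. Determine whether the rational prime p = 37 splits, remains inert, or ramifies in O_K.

Since -34 ≢ 1 mod 4, the ring of integers is ℤ[√-34] with discriminant 4·(-34) = -136.
37 ∤ -136, so 37 is unramified.
Compute (-34/37) via Euler: 3^((37-1)/2) mod 37 = 1, so (-34/37) = 1.
(-34/37) = 1, so 37 splits.

p splits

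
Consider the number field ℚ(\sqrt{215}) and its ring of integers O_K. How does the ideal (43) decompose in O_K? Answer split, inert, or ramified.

p ramifies

Since 215 ≢ 1 mod 4, the ring of integers is ℤ[√215] with discriminant 4·215 = 860.
Ramification test: 43 | 860. The prime 43 ramifies in K.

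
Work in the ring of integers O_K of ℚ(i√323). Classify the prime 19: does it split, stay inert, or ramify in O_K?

ramified

Since -323 ≡ 1 mod 4, the ring of integers is ℤ[(1+√-323)/2] with discriminant -323.
disc(K) = -323 = 19·(-17), so p = 19 is ramified.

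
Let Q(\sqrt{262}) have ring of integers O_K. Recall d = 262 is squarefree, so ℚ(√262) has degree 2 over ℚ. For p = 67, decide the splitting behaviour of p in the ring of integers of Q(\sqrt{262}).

67 remains inert

262 mod 4 = 2, hence disc K = 4·262 = 1048 and O_K = ℤ[√262].
67 ∤ 1048, so 67 is unramified.
Compute (262/67) via Euler: 61^((67-1)/2) mod 67 = 66, so (262/67) = -1.
Legendre symbol -1 ⇒ 67 is inert.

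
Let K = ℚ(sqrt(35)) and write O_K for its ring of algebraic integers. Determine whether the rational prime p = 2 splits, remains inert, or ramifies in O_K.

ramified — (2) = 𝔭²

d = 35 ≡ 3 (mod 4), so O_K = ℤ[√35] and disc(K) = 4d = 140.
Ramification test: 2 | 140. The prime 2 ramifies in K.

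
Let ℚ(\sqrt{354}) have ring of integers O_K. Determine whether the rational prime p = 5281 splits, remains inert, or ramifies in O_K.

d = 354 ≡ 2 (mod 4), so O_K = ℤ[√354] and disc(K) = 4d = 1416.
disc(K) = 1416 is not divisible by 5281; 5281 is unramified.
Euler's criterion: 354^2640 mod 5281 = 5280. Thus (354|5281) = -1.
(354/5281) = -1, so 5281 is inert.

inert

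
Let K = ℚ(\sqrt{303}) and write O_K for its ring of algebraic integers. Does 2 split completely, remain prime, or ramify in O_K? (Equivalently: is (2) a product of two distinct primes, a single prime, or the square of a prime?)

d = 303 ≡ 3 (mod 4), so O_K = ℤ[√303] and disc(K) = 4d = 1212.
disc(K) = 1212 = 2·606, so p = 2 is ramified.

p ramifies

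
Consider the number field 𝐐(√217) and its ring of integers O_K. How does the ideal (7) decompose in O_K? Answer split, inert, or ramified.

Since 217 ≡ 1 mod 4, the ring of integers is ℤ[(1+√217)/2] with discriminant 217.
disc(K) = 217 = 7·31, so p = 7 is ramified.

p ramifies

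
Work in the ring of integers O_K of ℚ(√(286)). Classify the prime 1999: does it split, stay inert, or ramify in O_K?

split — (1999) = 𝔭₁𝔭₂ with 𝔭₁ ≠ 𝔭₂

286 mod 4 = 2, hence disc K = 4·286 = 1144 and O_K = ℤ[√286].
Since gcd(1999, 1144) = 1 the prime 1999 does not ramify.
Euler's criterion: 286^999 mod 1999 = 1. Thus (286|1999) = 1.
Legendre symbol 1 ⇒ 1999 is split.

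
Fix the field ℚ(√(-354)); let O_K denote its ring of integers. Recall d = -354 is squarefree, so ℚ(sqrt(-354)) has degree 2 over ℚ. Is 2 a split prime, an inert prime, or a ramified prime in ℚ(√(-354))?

d = -354 ≡ 2 (mod 4), so O_K = ℤ[√-354] and disc(K) = 4d = -1416.
2 divides disc(K) = -1416, so 2 ramifies.

p ramifies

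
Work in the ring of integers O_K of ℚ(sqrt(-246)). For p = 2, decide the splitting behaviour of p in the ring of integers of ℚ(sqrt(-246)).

d = -246 ≡ 2 (mod 4), so O_K = ℤ[√-246] and disc(K) = 4d = -984.
Ramification test: 2 | -984. The prime 2 ramifies in K.

ramified — (2) = 𝔭²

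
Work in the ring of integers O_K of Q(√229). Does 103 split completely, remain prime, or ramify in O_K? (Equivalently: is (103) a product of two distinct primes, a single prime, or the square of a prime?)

103 splits in O_K

d = 229 ≡ 1 (mod 4), so O_K = ℤ[(1+√229)/2] and disc(K) = d = 229.
disc(K) = 229 is not divisible by 103; 103 is unramified.
Euler's criterion: 229^51 mod 103 = 1. Thus (229|103) = 1.
Legendre symbol 1 ⇒ 103 is split.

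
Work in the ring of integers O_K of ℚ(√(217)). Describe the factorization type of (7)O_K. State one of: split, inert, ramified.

d = 217 ≡ 1 (mod 4), so O_K = ℤ[(1+√217)/2] and disc(K) = d = 217.
disc(K) = 217 = 7·31, so p = 7 is ramified.

ramifies in O_K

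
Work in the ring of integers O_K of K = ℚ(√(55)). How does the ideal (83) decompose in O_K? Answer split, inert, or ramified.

p is inert

Since 55 ≢ 1 mod 4, the ring of integers is ℤ[√55] with discriminant 4·55 = 220.
Since gcd(83, 220) = 1 the prime 83 does not ramify.
Compute (55/83) via Euler: 55^((83-1)/2) mod 83 = 82, so (55/83) = -1.
d is a non-residue mod p, hence 83 remains inert in O_K.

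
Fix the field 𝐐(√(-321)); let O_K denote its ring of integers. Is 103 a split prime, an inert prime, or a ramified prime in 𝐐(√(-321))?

split — (103) = 𝔭₁𝔭₂ with 𝔭₁ ≠ 𝔭₂

-321 mod 4 = 3, hence disc K = 4·(-321) = -1284 and O_K = ℤ[√-321].
103 ∤ -1284, so 103 is unramified.
Euler's criterion: (-321)^51 mod 103 = 1. Thus (-321|103) = 1.
(-321/103) = 1, so 103 splits.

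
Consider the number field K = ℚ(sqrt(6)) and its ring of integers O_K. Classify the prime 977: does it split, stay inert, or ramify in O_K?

977 remains inert

Since 6 ≢ 1 mod 4, the ring of integers is ℤ[√6] with discriminant 4·6 = 24.
977 ∤ 24, so 977 is unramified.
(6/977) = 6^488 mod 977 = 976, giving Legendre symbol -1.
Legendre symbol -1 ⇒ 977 is inert.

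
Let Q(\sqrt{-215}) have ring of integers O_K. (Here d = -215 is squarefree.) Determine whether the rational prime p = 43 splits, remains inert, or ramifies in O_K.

p ramifies

Since -215 ≡ 1 mod 4, the ring of integers is ℤ[(1+√-215)/2] with discriminant -215.
43 divides disc(K) = -215, so 43 ramifies.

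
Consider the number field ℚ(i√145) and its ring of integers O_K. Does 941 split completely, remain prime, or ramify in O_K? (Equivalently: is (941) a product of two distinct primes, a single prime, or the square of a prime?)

p splits

d = -145 ≡ 3 (mod 4), so O_K = ℤ[√-145] and disc(K) = 4d = -580.
Since gcd(941, -580) = 1 the prime 941 does not ramify.
Euler's criterion: (-145)^470 mod 941 = 1. Thus (-145|941) = 1.
Legendre symbol 1 ⇒ 941 is split.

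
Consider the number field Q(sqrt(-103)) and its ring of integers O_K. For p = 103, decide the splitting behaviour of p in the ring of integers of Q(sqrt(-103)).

Since -103 ≡ 1 mod 4, the ring of integers is ℤ[(1+√-103)/2] with discriminant -103.
disc(K) = -103 = 103·(-1), so p = 103 is ramified.

ramified — (103) = 𝔭²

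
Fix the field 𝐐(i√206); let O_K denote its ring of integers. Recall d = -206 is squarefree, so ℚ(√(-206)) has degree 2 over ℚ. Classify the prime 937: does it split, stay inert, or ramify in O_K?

Since -206 ≢ 1 mod 4, the ring of integers is ℤ[√-206] with discriminant 4·(-206) = -824.
Since gcd(937, -824) = 1 the prime 937 does not ramify.
Compute (-206/937) via Euler: 731^((937-1)/2) mod 937 = 936, so (-206/937) = -1.
Legendre symbol -1 ⇒ 937 is inert.

inert — (937) stays prime in O_K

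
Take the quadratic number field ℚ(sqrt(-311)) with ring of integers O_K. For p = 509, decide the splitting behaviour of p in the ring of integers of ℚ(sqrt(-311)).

Since -311 ≡ 1 mod 4, the ring of integers is ℤ[(1+√-311)/2] with discriminant -311.
disc(K) = -311 is not divisible by 509; 509 is unramified.
Euler's criterion: (-311)^254 mod 509 = 508. Thus (-311|509) = -1.
d is a non-residue mod p, hence 509 remains inert in O_K.

509 remains inert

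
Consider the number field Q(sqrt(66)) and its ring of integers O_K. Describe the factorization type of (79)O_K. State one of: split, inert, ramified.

Since 66 ≢ 1 mod 4, the ring of integers is ℤ[√66] with discriminant 4·66 = 264.
Since gcd(79, 264) = 1 the prime 79 does not ramify.
Euler's criterion: 66^39 mod 79 = 78. Thus (66|79) = -1.
(66/79) = -1, so 79 is inert.

79 remains inert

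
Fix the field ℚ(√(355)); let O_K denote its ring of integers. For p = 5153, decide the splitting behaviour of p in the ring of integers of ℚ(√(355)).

p splits

d = 355 ≡ 3 (mod 4), so O_K = ℤ[√355] and disc(K) = 4d = 1420.
5153 ∤ 1420, so 5153 is unramified.
(355/5153) = 355^2576 mod 5153 = 1, giving Legendre symbol 1.
(355/5153) = 1, so 5153 splits.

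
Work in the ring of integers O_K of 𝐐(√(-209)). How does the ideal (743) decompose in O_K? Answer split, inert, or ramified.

Since -209 ≢ 1 mod 4, the ring of integers is ℤ[√-209] with discriminant 4·(-209) = -836.
743 ∤ -836, so 743 is unramified.
Euler's criterion: (-209)^371 mod 743 = 742. Thus (-209|743) = -1.
d is a non-residue mod p, hence 743 remains inert in O_K.

inert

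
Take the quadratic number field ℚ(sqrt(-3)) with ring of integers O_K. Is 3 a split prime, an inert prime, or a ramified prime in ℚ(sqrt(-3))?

d = -3 ≡ 1 (mod 4), so O_K = ℤ[(1+√-3)/2] and disc(K) = d = -3.
disc(K) = -3 = 3·(-1), so p = 3 is ramified.

ramified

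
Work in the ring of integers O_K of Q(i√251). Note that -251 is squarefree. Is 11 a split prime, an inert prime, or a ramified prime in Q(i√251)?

Since -251 ≡ 1 mod 4, the ring of integers is ℤ[(1+√-251)/2] with discriminant -251.
Since gcd(11, -251) = 1 the prime 11 does not ramify.
(-251/11) = 2^5 mod 11 = 10, giving Legendre symbol -1.
d is a non-residue mod p, hence 11 remains inert in O_K.

p is inert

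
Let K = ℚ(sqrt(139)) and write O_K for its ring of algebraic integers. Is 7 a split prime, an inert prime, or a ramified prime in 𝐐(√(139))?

p is inert

d = 139 ≡ 3 (mod 4), so O_K = ℤ[√139] and disc(K) = 4d = 556.
Since gcd(7, 556) = 1 the prime 7 does not ramify.
(139/7) = 6^3 mod 7 = 6, giving Legendre symbol -1.
Legendre symbol -1 ⇒ 7 is inert.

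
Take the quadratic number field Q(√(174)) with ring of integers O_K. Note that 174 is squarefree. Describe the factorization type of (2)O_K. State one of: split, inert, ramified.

174 mod 4 = 2, hence disc K = 4·174 = 696 and O_K = ℤ[√174].
2 divides disc(K) = 696, so 2 ramifies.

2 is ramified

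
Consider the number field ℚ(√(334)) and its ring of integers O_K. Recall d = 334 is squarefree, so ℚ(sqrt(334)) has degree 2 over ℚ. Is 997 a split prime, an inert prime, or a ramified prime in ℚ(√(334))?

334 mod 4 = 2, hence disc K = 4·334 = 1336 and O_K = ℤ[√334].
997 ∤ 1336, so 997 is unramified.
Legendre symbol by Euler's criterion: (334/997) ≡ 334^498 ≡ 996 (mod 997), i.e. (334/997) = -1.
(334/997) = -1, so 997 is inert.

remains prime (inert)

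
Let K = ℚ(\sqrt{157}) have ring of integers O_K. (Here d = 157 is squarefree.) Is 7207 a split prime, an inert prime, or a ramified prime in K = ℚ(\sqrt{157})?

7207 remains inert

157 mod 4 = 1, hence disc K = 157 and O_K = ℤ[(1+√157)/2].
Since gcd(7207, 157) = 1 the prime 7207 does not ramify.
Compute (157/7207) via Euler: 157^((7207-1)/2) mod 7207 = 7206, so (157/7207) = -1.
(157/7207) = -1, so 7207 is inert.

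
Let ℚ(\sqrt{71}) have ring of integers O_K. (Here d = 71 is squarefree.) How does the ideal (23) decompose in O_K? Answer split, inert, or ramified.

71 mod 4 = 3, hence disc K = 4·71 = 284 and O_K = ℤ[√71].
disc(K) = 284 is not divisible by 23; 23 is unramified.
Compute (71/23) via Euler: 2^((23-1)/2) mod 23 = 1, so (71/23) = 1.
(71/23) = 1, so 23 splits.

split — (23) = 𝔭₁𝔭₂ with 𝔭₁ ≠ 𝔭₂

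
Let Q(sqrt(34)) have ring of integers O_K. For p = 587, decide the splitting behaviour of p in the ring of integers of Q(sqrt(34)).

34 mod 4 = 2, hence disc K = 4·34 = 136 and O_K = ℤ[√34].
587 ∤ 136, so 587 is unramified.
Compute (34/587) via Euler: 34^((587-1)/2) mod 587 = 586, so (34/587) = -1.
Legendre symbol -1 ⇒ 587 is inert.

remains prime (inert)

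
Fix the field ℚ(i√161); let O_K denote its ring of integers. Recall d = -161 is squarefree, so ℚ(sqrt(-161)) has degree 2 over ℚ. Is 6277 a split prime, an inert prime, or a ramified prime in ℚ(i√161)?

split

-161 mod 4 = 3, hence disc K = 4·(-161) = -644 and O_K = ℤ[√-161].
6277 ∤ -644, so 6277 is unramified.
(-161/6277) = 6116^3138 mod 6277 = 1, giving Legendre symbol 1.
d is a quadratic residue mod p, hence 6277 splits in O_K.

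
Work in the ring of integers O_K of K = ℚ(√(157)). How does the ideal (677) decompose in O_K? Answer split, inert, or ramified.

split

d = 157 ≡ 1 (mod 4), so O_K = ℤ[(1+√157)/2] and disc(K) = d = 157.
Since gcd(677, 157) = 1 the prime 677 does not ramify.
(157/677) = 157^338 mod 677 = 1, giving Legendre symbol 1.
(157/677) = 1, so 677 splits.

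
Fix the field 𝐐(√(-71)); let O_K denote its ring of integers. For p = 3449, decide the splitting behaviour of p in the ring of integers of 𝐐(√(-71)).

Since -71 ≡ 1 mod 4, the ring of integers is ℤ[(1+√-71)/2] with discriminant -71.
disc(K) = -71 is not divisible by 3449; 3449 is unramified.
(-71/3449) = 3378^1724 mod 3449 = 3448, giving Legendre symbol -1.
d is a non-residue mod p, hence 3449 remains inert in O_K.

inert — (3449) stays prime in O_K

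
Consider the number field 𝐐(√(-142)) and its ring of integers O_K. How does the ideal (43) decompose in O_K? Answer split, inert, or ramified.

Since -142 ≢ 1 mod 4, the ring of integers is ℤ[√-142] with discriminant 4·(-142) = -568.
Since gcd(43, -568) = 1 the prime 43 does not ramify.
(-142/43) = 30^21 mod 43 = 42, giving Legendre symbol -1.
Legendre symbol -1 ⇒ 43 is inert.

inert — (43) stays prime in O_K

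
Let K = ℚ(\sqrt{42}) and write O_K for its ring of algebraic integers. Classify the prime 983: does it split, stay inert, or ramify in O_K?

split

Since 42 ≢ 1 mod 4, the ring of integers is ℤ[√42] with discriminant 4·42 = 168.
Since gcd(983, 168) = 1 the prime 983 does not ramify.
(42/983) = 42^491 mod 983 = 1, giving Legendre symbol 1.
Legendre symbol 1 ⇒ 983 is split.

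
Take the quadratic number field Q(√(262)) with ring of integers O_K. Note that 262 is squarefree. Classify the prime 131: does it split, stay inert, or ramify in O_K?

Since 262 ≢ 1 mod 4, the ring of integers is ℤ[√262] with discriminant 4·262 = 1048.
disc(K) = 1048 = 131·8, so p = 131 is ramified.

131 is ramified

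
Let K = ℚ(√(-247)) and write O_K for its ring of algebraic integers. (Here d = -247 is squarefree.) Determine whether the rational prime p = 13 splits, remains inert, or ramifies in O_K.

ramified

Since -247 ≡ 1 mod 4, the ring of integers is ℤ[(1+√-247)/2] with discriminant -247.
13 divides disc(K) = -247, so 13 ramifies.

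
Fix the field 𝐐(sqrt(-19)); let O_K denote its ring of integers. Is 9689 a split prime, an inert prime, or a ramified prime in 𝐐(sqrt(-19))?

inert — (9689) stays prime in O_K

Since -19 ≡ 1 mod 4, the ring of integers is ℤ[(1+√-19)/2] with discriminant -19.
Since gcd(9689, -19) = 1 the prime 9689 does not ramify.
(-19/9689) = 9670^4844 mod 9689 = 9688, giving Legendre symbol -1.
(-19/9689) = -1, so 9689 is inert.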